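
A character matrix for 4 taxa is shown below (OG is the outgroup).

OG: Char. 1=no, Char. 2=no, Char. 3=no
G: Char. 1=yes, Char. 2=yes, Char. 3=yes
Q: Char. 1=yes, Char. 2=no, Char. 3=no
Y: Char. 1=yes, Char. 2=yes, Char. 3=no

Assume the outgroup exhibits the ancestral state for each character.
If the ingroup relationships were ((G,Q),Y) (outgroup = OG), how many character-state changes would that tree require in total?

Map each character onto ((G,Q),Y) (rooted by OG) and count the minimum state changes it requires (Fitch parsimony):
Char. 1: 1; Char. 2: 2; Char. 3: 1.
Total tree length = 4.

4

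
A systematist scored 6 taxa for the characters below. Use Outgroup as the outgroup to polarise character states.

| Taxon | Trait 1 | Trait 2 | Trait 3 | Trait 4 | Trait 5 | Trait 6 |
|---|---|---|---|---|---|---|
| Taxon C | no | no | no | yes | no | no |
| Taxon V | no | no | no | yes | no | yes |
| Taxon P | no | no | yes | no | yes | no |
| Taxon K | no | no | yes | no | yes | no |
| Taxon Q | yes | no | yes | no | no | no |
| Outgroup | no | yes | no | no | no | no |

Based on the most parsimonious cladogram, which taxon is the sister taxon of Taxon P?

Character polarity is set by the outgroup: the derived state is whichever differs from the outgroup's state, so for Trait 2 the derived state is 'no', and for the remaining characters it is 'yes'.
Trait 1: derived state 'yes' in Taxon Q only — an autapomorphy, so it tells us nothing about relationships among taxa.
All ingroup taxa share the derived state 'no' for Trait 2; it defines the ingroup but does not resolve relationships within it.
Only Taxon K, Taxon P, and Taxon Q show the derived state 'yes' for Trait 3, supporting them as a clade.
Only Taxon C and Taxon V show the derived state 'yes' for Trait 4, supporting them as a clade.
Trait 5 (derived state 'yes') is shared by Taxon K and Taxon P — a synapomorphy uniting that clade.
Trait 6 (derived state 'yes') is unique to Taxon V (autapomorphy; uninformative for grouping).
Most parsimonious ingroup topology: (((Taxon P,Taxon K),Taxon Q),(Taxon C,Taxon V)).
Taxon P and Taxon K form a cherry on this tree, so they are sister taxa.

Taxon K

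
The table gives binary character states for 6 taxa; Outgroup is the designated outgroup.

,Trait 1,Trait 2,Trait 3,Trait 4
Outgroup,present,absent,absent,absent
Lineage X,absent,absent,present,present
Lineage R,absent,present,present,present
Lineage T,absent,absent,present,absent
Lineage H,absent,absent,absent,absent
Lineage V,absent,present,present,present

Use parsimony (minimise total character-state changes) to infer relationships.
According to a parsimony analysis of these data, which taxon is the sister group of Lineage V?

Character polarity is set by the outgroup: the derived state is whichever differs from the outgroup's state, so for Trait 1 the derived state is 'absent', and for the remaining characters it is 'present'.
Trait 1 (derived state 'absent') is shared by all ingroup taxa — unites the whole ingroup.
Trait 2 (derived state 'present') is shared by Lineage R and Lineage V — a synapomorphy uniting that clade.
Only Lineage R, Lineage T, Lineage V, and Lineage X show the derived state 'present' for Trait 3, supporting them as a clade.
Trait 4: derived state 'present' in Lineage R, Lineage V, and Lineage X only — synapomorphy for {Lineage R, Lineage V, Lineage X}.
Most parsimonious ingroup topology: (((Lineage X,(Lineage R,Lineage V)),Lineage T),Lineage H).
Lineage V and Lineage R form a cherry on this tree, so they are sister taxa.

Lineage R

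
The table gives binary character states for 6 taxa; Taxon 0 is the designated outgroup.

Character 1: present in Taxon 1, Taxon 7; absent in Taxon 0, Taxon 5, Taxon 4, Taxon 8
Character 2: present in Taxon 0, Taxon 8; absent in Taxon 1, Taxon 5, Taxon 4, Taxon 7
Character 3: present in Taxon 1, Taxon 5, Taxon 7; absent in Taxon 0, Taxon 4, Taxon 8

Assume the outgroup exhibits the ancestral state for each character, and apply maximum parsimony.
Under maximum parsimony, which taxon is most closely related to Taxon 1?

Taxon 7

Character polarity is set by the outgroup: the derived state is whichever differs from the outgroup's state, so for Character 2 the derived state is 'absent', and for the remaining characters it is 'present'.
Character 1: derived state 'present' in Taxon 1 and Taxon 7 only — synapomorphy for {Taxon 1, Taxon 7}.
Only Taxon 1, Taxon 4, Taxon 5, and Taxon 7 show the derived state 'absent' for Character 2, supporting them as a clade.
Only Taxon 1, Taxon 5, and Taxon 7 show the derived state 'present' for Character 3, supporting them as a clade.
Most parsimonious ingroup topology: ((((Taxon 1,Taxon 7),Taxon 5),Taxon 4),Taxon 8).
Taxon 1 and Taxon 7 form a cherry on this tree, so they are sister taxa.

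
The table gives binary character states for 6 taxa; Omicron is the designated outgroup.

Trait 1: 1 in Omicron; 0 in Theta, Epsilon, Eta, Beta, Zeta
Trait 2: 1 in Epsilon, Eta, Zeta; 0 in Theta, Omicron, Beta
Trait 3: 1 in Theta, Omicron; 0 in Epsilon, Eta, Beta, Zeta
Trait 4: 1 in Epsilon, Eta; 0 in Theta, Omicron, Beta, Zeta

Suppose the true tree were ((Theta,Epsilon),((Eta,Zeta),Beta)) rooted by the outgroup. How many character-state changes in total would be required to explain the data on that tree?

Map each character onto ((Theta,Epsilon),((Eta,Zeta),Beta)) (rooted by Omicron) and count the minimum state changes it requires (Fitch parsimony):
Trait 1: 1; Trait 2: 2; Trait 3: 2; Trait 4: 2.
Total tree length = 7.

7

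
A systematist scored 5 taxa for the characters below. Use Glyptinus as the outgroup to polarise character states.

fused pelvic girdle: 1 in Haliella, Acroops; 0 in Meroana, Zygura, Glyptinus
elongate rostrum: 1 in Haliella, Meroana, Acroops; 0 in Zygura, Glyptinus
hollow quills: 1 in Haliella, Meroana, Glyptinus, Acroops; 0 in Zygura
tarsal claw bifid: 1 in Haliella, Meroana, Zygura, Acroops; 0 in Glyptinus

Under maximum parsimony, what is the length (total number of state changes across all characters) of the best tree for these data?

Character polarity is set by the outgroup: the derived state is whichever differs from the outgroup's state, so for hollow quills the derived state is '0', and for the remaining characters it is '1'.
fused pelvic girdle: derived state '1' in Acroops and Haliella only — synapomorphy for {Acroops, Haliella}.
elongate rostrum (derived state '1') is shared by Acroops, Haliella, and Meroana — a synapomorphy uniting that clade.
hollow quills: derived state '0' in Zygura only — an autapomorphy, so it tells us nothing about relationships among taxa.
tarsal claw bifid (derived state '1') is shared by all ingroup taxa — unites the whole ingroup.
Most parsimonious ingroup topology: (((Haliella,Acroops),Meroana),Zygura).
Changes per character on this tree: fused pelvic girdle: 1; elongate rostrum: 1; hollow quills: 1; tarsal claw bifid: 1.
Total = 4.

4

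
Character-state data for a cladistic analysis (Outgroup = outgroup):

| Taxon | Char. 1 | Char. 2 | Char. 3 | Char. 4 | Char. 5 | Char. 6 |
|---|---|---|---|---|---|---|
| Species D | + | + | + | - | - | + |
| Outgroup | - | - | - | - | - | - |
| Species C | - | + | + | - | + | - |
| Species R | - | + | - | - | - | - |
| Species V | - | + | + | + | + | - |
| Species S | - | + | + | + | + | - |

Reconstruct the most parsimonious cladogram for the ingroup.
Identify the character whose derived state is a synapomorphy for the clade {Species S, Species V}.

The outgroup has state '-' for every character, so '+' is the derived state throughout.
Char. 1: derived state '+' in Species D only — an autapomorphy, so it tells us nothing about relationships among taxa.
All ingroup taxa share the derived state '+' for Char. 2; it defines the ingroup but does not resolve relationships within it.
Char. 3: derived state '+' in Species C, Species D, Species S, and Species V only — synapomorphy for {Species C, Species D, Species S, Species V}.
Char. 4 (derived state '+') is shared by Species S and Species V — a synapomorphy uniting that clade.
Only Species C, Species S, and Species V show the derived state '+' for Char. 5, supporting them as a clade.
Char. 6: derived state '+' in Species D only — an autapomorphy, so it tells us nothing about relationships among taxa.
Most parsimonious ingroup topology: ((((Species V,Species S),Species C),Species D),Species R).
The clade {Species S, Species V} is supported by Char. 4: its derived state '+' occurs in exactly those taxa and in no other taxon (including the outgroup).

Char. 4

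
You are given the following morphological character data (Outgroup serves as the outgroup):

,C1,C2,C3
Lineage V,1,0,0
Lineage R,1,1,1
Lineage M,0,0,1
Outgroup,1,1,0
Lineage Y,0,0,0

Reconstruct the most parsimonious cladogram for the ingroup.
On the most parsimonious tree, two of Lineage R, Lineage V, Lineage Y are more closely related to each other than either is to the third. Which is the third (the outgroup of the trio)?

Lineage R

Character polarity is set by the outgroup: the derived state is whichever differs from the outgroup's state, so for C1, C2 the derived state is '0', and for the remaining characters it is '1'.
Only Lineage M and Lineage Y show the derived state '0' for C1, supporting them as a clade.
C2 (derived state '0') is shared by Lineage M, Lineage V, and Lineage Y — a synapomorphy uniting that clade.
C3 (state '1') occurs in Lineage M and Lineage R but conflicts with the nesting implied by the other characters — most parsimoniously interpreted as homoplasy.
Most parsimonious ingroup topology: ((Lineage V,(Lineage Y,Lineage M)),Lineage R).
Lineage V and Lineage Y share a more recent common ancestor with each other than either does with Lineage R, so Lineage R is the least closely related of the three.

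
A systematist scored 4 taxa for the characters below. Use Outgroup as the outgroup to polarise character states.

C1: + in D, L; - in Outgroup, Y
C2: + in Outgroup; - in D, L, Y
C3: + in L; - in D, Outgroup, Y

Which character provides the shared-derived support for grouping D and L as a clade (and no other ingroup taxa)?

Character polarity is set by the outgroup: the derived state is whichever differs from the outgroup's state, so for C2 the derived state is '-', and for the remaining characters it is '+'.
Only D and L show the derived state '+' for C1, supporting them as a clade.
C2 (derived state '-') is shared by all ingroup taxa — unites the whole ingroup.
C3 (derived state '+') is unique to L (autapomorphy; uninformative for grouping).
Most parsimonious ingroup topology: ((D,L),Y).
The clade {D, L} is supported by C1: its derived state '+' occurs in exactly those taxa and in no other taxon (including the outgroup).

C1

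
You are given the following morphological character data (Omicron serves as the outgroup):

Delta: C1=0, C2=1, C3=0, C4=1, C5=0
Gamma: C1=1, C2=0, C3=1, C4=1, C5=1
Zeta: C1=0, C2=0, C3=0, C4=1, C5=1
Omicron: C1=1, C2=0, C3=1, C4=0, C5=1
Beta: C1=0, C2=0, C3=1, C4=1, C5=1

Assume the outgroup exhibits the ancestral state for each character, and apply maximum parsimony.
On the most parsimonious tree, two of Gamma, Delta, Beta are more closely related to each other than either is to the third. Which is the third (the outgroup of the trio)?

Character polarity is set by the outgroup: the derived state is whichever differs from the outgroup's state, so for C1, C3, C5 the derived state is '0', and for the remaining characters it is '1'.
C1 (derived state '0') is shared by Beta, Delta, and Zeta — a synapomorphy uniting that clade.
C2 (derived state '1') is unique to Delta (autapomorphy; uninformative for grouping).
C3: derived state '0' in Delta and Zeta only — synapomorphy for {Delta, Zeta}.
C4 (derived state '1') is shared by all ingroup taxa — unites the whole ingroup.
C5: derived state '0' in Delta only — an autapomorphy, so it tells us nothing about relationships among taxa.
Most parsimonious ingroup topology: (((Delta,Zeta),Beta),Gamma).
Beta and Delta share a more recent common ancestor with each other than either does with Gamma, so Gamma is the least closely related of the three.

Gamma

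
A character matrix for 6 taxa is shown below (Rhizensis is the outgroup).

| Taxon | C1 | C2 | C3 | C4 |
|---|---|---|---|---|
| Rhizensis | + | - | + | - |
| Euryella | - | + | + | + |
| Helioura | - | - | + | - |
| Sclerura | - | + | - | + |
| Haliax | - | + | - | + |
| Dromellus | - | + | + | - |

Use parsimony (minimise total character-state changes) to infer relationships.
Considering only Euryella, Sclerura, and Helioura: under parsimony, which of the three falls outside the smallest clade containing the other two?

Character polarity is set by the outgroup: the derived state is whichever differs from the outgroup's state, so for C1, C3 the derived state is '-', and for the remaining characters it is '+'.
C1 (derived state '-') is shared by all ingroup taxa — unites the whole ingroup.
C2 (derived state '+') is shared by Dromellus, Euryella, Haliax, and Sclerura — a synapomorphy uniting that clade.
C3: derived state '-' in Haliax and Sclerura only — synapomorphy for {Haliax, Sclerura}.
Only Euryella, Haliax, and Sclerura show the derived state '+' for C4, supporting them as a clade.
Most parsimonious ingroup topology: (((Euryella,(Sclerura,Haliax)),Dromellus),Helioura).
Euryella and Sclerura share a more recent common ancestor with each other than either does with Helioura, so Helioura is the least closely related of the three.

Helioura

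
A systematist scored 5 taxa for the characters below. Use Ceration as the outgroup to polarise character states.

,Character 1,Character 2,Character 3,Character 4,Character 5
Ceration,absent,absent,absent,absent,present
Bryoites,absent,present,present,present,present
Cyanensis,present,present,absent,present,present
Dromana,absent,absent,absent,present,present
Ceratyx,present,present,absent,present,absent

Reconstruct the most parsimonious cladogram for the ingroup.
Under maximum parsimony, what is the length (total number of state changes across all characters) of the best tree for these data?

Character polarity is set by the outgroup: the derived state is whichever differs from the outgroup's state, so for Character 5 the derived state is 'absent', and for the remaining characters it is 'present'.
Character 1: derived state 'present' in Ceratyx and Cyanensis only — synapomorphy for {Ceratyx, Cyanensis}.
Only Bryoites, Ceratyx, and Cyanensis show the derived state 'present' for Character 2, supporting them as a clade.
Character 3 (derived state 'present') is unique to Bryoites (autapomorphy; uninformative for grouping).
Character 4 (derived state 'present') is shared by all ingroup taxa — unites the whole ingroup.
Character 5 (derived state 'absent') is unique to Ceratyx (autapomorphy; uninformative for grouping).
Most parsimonious ingroup topology: ((Bryoites,(Cyanensis,Ceratyx)),Dromana).
Changes per character on this tree: Character 1: 1; Character 2: 1; Character 3: 1; Character 4: 1; Character 5: 1.
Total = 5.

5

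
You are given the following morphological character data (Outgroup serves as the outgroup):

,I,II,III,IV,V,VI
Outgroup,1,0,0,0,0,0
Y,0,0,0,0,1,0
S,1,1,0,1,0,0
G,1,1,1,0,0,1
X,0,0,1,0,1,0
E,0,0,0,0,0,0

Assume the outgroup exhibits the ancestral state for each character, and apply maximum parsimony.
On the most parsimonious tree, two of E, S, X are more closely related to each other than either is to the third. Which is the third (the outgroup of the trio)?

S

Character polarity is set by the outgroup: the derived state is whichever differs from the outgroup's state, so for I the derived state is '0', and for the remaining characters it is '1'.
I (derived state '0') is shared by E, X, and Y — a synapomorphy uniting that clade.
II (derived state '1') is shared by G and S — a synapomorphy uniting that clade.
III groups G and X, which is incompatible with the clades supported by the remaining characters; treating it as convergent (homoplasy) costs fewer steps than any alternative tree.
IV: derived state '1' in S only — an autapomorphy, so it tells us nothing about relationships among taxa.
V: derived state '1' in X and Y only — synapomorphy for {X, Y}.
VI: derived state '1' in G only — an autapomorphy, so it tells us nothing about relationships among taxa.
Most parsimonious ingroup topology: (((Y,X),E),(S,G)).
E and X share a more recent common ancestor with each other than either does with S, so S is the least closely related of the three.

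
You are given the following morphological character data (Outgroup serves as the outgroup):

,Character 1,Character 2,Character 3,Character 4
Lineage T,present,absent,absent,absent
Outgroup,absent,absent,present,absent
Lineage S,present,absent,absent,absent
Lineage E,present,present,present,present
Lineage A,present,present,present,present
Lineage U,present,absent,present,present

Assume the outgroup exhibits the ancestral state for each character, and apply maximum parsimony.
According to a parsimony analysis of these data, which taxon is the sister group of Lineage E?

Character polarity is set by the outgroup: the derived state is whichever differs from the outgroup's state, so for Character 3 the derived state is 'absent', and for the remaining characters it is 'present'.
Character 1 (derived state 'present') is shared by all ingroup taxa — unites the whole ingroup.
Character 2 (derived state 'present') is shared by Lineage A and Lineage E — a synapomorphy uniting that clade.
Character 3: derived state 'absent' in Lineage S and Lineage T only — synapomorphy for {Lineage S, Lineage T}.
Character 4: derived state 'present' in Lineage A, Lineage E, and Lineage U only — synapomorphy for {Lineage A, Lineage E, Lineage U}.
Most parsimonious ingroup topology: ((Lineage T,Lineage S),((Lineage A,Lineage E),Lineage U)).
Lineage E and Lineage A form a cherry on this tree, so they are sister taxa.

Lineage A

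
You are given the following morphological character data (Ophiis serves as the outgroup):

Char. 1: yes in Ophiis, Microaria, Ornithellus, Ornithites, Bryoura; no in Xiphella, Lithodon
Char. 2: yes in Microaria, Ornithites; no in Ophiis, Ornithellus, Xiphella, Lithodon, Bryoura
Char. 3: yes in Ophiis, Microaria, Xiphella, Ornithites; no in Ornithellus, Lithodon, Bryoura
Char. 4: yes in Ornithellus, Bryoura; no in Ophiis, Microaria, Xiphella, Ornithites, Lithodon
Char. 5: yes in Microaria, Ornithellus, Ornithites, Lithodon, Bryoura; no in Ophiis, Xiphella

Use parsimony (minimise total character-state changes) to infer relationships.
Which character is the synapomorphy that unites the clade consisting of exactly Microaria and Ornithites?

Char. 2

Character polarity is set by the outgroup: the derived state is whichever differs from the outgroup's state, so for Char. 1, Char. 3 the derived state is 'no', and for the remaining characters it is 'yes'.
Char. 1 groups Lithodon and Xiphella, which is incompatible with the clades supported by the remaining characters; treating it as convergent (homoplasy) costs fewer steps than any alternative tree.
Char. 2 (derived state 'yes') is shared by Microaria and Ornithites — a synapomorphy uniting that clade.
Only Bryoura, Lithodon, and Ornithellus show the derived state 'no' for Char. 3, supporting them as a clade.
Char. 4: derived state 'yes' in Bryoura and Ornithellus only — synapomorphy for {Bryoura, Ornithellus}.
Only Bryoura, Lithodon, Microaria, Ornithellus, and Ornithites show the derived state 'yes' for Char. 5, supporting them as a clade.
Most parsimonious ingroup topology: (((Microaria,Ornithites),((Ornithellus,Bryoura),Lithodon)),Xiphella).
The clade {Microaria, Ornithites} is supported by Char. 2: its derived state 'yes' occurs in exactly those taxa and in no other taxon (including the outgroup).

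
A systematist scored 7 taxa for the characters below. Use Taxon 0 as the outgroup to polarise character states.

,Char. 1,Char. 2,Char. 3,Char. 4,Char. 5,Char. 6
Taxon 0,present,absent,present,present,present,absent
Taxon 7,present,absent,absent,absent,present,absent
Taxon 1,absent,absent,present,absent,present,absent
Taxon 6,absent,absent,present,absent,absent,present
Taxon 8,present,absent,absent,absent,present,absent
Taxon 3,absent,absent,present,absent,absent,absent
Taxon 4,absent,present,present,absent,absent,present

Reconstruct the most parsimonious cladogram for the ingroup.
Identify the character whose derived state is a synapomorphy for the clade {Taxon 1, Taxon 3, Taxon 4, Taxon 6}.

Character polarity is set by the outgroup: the derived state is whichever differs from the outgroup's state, so for Char. 1, Char. 3, Char. 4, Char. 5 the derived state is 'absent', and for the remaining characters it is 'present'.
Char. 1: derived state 'absent' in Taxon 1, Taxon 3, Taxon 4, and Taxon 6 only — synapomorphy for {Taxon 1, Taxon 3, Taxon 4, Taxon 6}.
Char. 2: derived state 'present' in Taxon 4 only — an autapomorphy, so it tells us nothing about relationships among taxa.
Char. 3 (derived state 'absent') is shared by Taxon 7 and Taxon 8 — a synapomorphy uniting that clade.
All ingroup taxa share the derived state 'absent' for Char. 4; it defines the ingroup but does not resolve relationships within it.
Only Taxon 3, Taxon 4, and Taxon 6 show the derived state 'absent' for Char. 5, supporting them as a clade.
Char. 6 (derived state 'present') is shared by Taxon 4 and Taxon 6 — a synapomorphy uniting that clade.
Most parsimonious ingroup topology: ((Taxon 7,Taxon 8),(Taxon 1,((Taxon 6,Taxon 4),Taxon 3))).
The clade {Taxon 1, Taxon 3, Taxon 4, Taxon 6} is supported by Char. 1: its derived state 'absent' occurs in exactly those taxa and in no other taxon (including the outgroup).

Char. 1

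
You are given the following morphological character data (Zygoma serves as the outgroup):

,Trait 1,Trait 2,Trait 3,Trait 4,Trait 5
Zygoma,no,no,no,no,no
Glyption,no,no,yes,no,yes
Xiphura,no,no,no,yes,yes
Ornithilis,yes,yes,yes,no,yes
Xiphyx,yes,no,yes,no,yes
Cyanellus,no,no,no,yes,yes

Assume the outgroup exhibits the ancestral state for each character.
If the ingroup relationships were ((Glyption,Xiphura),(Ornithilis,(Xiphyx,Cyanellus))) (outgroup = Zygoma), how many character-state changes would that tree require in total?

Map each character onto ((Glyption,Xiphura),(Ornithilis,(Xiphyx,Cyanellus))) (rooted by Zygoma) and count the minimum state changes it requires (Fitch parsimony):
Trait 1: 2; Trait 2: 1; Trait 3: 3; Trait 4: 2; Trait 5: 1.
Total tree length = 9.

9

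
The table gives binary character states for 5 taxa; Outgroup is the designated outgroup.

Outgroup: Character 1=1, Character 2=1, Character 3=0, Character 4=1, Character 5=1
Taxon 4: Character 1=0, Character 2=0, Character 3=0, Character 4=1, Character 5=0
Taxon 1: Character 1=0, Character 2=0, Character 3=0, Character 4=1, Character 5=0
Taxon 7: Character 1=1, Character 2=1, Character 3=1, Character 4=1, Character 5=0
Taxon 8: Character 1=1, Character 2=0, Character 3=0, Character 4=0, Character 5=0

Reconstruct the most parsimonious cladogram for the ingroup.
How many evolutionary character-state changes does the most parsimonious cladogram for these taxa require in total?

Character polarity is set by the outgroup: the derived state is whichever differs from the outgroup's state, so for Character 1, Character 2, Character 4, Character 5 the derived state is '0', and for the remaining characters it is '1'.
Only Taxon 1 and Taxon 4 show the derived state '0' for Character 1, supporting them as a clade.
Character 2: derived state '0' in Taxon 1, Taxon 4, and Taxon 8 only — synapomorphy for {Taxon 1, Taxon 4, Taxon 8}.
Character 3 (derived state '1') is unique to Taxon 7 (autapomorphy; uninformative for grouping).
Character 4: derived state '0' in Taxon 8 only — an autapomorphy, so it tells us nothing about relationships among taxa.
Character 5 (derived state '0') is shared by all ingroup taxa — unites the whole ingroup.
Most parsimonious ingroup topology: (((Taxon 4,Taxon 1),Taxon 8),Taxon 7).
Changes per character on this tree: Character 1: 1; Character 2: 1; Character 3: 1; Character 4: 1; Character 5: 1.
Total = 5.

5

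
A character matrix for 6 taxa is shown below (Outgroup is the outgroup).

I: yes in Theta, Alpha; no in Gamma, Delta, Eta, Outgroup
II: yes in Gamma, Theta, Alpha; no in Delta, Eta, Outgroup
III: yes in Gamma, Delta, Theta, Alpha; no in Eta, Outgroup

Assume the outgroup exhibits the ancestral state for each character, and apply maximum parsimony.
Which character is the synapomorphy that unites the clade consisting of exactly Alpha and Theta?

The outgroup has state 'no' for every character, so 'yes' is the derived state throughout.
Only Alpha and Theta show the derived state 'yes' for I, supporting them as a clade.
II: derived state 'yes' in Alpha, Gamma, and Theta only — synapomorphy for {Alpha, Gamma, Theta}.
Only Alpha, Delta, Gamma, and Theta show the derived state 'yes' for III, supporting them as a clade.
Most parsimonious ingroup topology: (((Gamma,(Theta,Alpha)),Delta),Eta).
The clade {Alpha, Theta} is supported by I: its derived state 'yes' occurs in exactly those taxa and in no other taxon (including the outgroup).

I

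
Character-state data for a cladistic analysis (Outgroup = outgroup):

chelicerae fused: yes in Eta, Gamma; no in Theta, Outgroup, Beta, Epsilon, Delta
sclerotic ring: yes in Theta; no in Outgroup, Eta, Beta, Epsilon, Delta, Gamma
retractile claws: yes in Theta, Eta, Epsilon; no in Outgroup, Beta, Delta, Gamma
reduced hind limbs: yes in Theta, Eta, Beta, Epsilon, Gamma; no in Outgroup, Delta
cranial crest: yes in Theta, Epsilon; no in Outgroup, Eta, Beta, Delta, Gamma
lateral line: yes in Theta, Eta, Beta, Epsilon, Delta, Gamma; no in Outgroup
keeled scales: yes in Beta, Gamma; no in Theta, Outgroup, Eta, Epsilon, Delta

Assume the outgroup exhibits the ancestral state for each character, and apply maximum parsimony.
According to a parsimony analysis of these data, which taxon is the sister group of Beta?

Gamma

The outgroup has state 'no' for every character, so 'yes' is the derived state throughout.
chelicerae fused groups Eta and Gamma, which is incompatible with the clades supported by the remaining characters; treating it as convergent (homoplasy) costs fewer steps than any alternative tree.
sclerotic ring (derived state 'yes') is unique to Theta (autapomorphy; uninformative for grouping).
retractile claws: derived state 'yes' in Epsilon, Eta, and Theta only — synapomorphy for {Epsilon, Eta, Theta}.
Only Beta, Epsilon, Eta, Gamma, and Theta show the derived state 'yes' for reduced hind limbs, supporting them as a clade.
cranial crest (derived state 'yes') is shared by Epsilon and Theta — a synapomorphy uniting that clade.
lateral line (derived state 'yes') is shared by all ingroup taxa — unites the whole ingroup.
Only Beta and Gamma show the derived state 'yes' for keeled scales, supporting them as a clade.
Most parsimonious ingroup topology: (((Beta,Gamma),((Theta,Epsilon),Eta)),Delta).
Beta and Gamma form a cherry on this tree, so they are sister taxa.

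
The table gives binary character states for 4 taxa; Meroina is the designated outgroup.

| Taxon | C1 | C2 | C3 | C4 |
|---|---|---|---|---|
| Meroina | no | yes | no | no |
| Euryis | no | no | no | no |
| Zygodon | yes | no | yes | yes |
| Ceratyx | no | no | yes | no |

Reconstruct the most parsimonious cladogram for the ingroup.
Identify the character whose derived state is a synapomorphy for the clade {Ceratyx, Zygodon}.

Character polarity is set by the outgroup: the derived state is whichever differs from the outgroup's state, so for C2 the derived state is 'no', and for the remaining characters it is 'yes'.
C1 (derived state 'yes') is unique to Zygodon (autapomorphy; uninformative for grouping).
C2 (derived state 'no') is shared by all ingroup taxa — unites the whole ingroup.
C3: derived state 'yes' in Ceratyx and Zygodon only — synapomorphy for {Ceratyx, Zygodon}.
C4: derived state 'yes' in Zygodon only — an autapomorphy, so it tells us nothing about relationships among taxa.
Most parsimonious ingroup topology: (Euryis,(Zygodon,Ceratyx)).
The clade {Ceratyx, Zygodon} is supported by C3: its derived state 'yes' occurs in exactly those taxa and in no other taxon (including the outgroup).

C3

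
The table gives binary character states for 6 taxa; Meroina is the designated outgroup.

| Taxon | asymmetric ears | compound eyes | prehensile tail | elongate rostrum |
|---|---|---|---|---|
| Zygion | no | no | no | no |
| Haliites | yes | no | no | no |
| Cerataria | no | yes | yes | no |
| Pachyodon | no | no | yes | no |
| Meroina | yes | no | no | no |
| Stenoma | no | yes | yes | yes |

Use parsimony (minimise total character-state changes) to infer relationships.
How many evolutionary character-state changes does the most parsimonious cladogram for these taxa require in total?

Character polarity is set by the outgroup: the derived state is whichever differs from the outgroup's state, so for asymmetric ears the derived state is 'no', and for the remaining characters it is 'yes'.
asymmetric ears (derived state 'no') is shared by Cerataria, Pachyodon, Stenoma, and Zygion — a synapomorphy uniting that clade.
Only Cerataria and Stenoma show the derived state 'yes' for compound eyes, supporting them as a clade.
prehensile tail: derived state 'yes' in Cerataria, Pachyodon, and Stenoma only — synapomorphy for {Cerataria, Pachyodon, Stenoma}.
elongate rostrum: derived state 'yes' in Stenoma only — an autapomorphy, so it tells us nothing about relationships among taxa.
Most parsimonious ingroup topology: ((((Stenoma,Cerataria),Pachyodon),Zygion),Haliites).
Changes per character on this tree: asymmetric ears: 1; compound eyes: 1; prehensile tail: 1; elongate rostrum: 1.
Total = 4.

4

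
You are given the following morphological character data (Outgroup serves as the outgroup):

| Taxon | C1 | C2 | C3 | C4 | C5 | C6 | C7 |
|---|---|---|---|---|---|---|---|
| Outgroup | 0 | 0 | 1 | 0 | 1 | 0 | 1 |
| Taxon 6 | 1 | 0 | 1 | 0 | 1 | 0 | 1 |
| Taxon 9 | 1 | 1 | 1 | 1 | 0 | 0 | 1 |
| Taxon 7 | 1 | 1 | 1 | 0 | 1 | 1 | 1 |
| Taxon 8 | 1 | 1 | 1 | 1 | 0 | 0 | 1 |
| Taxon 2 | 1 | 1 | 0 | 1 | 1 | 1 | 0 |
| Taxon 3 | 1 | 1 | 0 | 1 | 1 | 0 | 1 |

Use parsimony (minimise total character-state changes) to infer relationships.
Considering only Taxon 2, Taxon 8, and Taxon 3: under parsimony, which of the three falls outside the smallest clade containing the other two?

Character polarity is set by the outgroup: the derived state is whichever differs from the outgroup's state, so for C3, C5, C7 the derived state is '0', and for the remaining characters it is '1'.
All ingroup taxa share the derived state '1' for C1; it defines the ingroup but does not resolve relationships within it.
Only Taxon 2, Taxon 3, Taxon 7, Taxon 8, and Taxon 9 show the derived state '1' for C2, supporting them as a clade.
C3 (derived state '0') is shared by Taxon 2 and Taxon 3 — a synapomorphy uniting that clade.
Only Taxon 2, Taxon 3, Taxon 8, and Taxon 9 show the derived state '1' for C4, supporting them as a clade.
Only Taxon 8 and Taxon 9 show the derived state '0' for C5, supporting them as a clade.
C6 groups Taxon 2 and Taxon 7, which is incompatible with the clades supported by the remaining characters; treating it as convergent (homoplasy) costs fewer steps than any alternative tree.
C7 (derived state '0') is unique to Taxon 2 (autapomorphy; uninformative for grouping).
Most parsimonious ingroup topology: (Taxon 6,(((Taxon 9,Taxon 8),(Taxon 2,Taxon 3)),Taxon 7)).
Taxon 3 and Taxon 2 share a more recent common ancestor with each other than either does with Taxon 8, so Taxon 8 is the least closely related of the three.

Taxon 8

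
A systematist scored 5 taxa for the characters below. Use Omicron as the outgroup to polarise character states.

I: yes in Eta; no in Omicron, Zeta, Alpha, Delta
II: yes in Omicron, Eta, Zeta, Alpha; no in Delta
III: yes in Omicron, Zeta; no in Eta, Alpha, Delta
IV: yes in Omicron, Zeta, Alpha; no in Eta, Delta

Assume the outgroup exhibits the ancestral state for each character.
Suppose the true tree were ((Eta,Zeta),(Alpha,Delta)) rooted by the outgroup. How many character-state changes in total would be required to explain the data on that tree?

6

Map each character onto ((Eta,Zeta),(Alpha,Delta)) (rooted by Omicron) and count the minimum state changes it requires (Fitch parsimony):
I: 1; II: 1; III: 2; IV: 2.
Total tree length = 6.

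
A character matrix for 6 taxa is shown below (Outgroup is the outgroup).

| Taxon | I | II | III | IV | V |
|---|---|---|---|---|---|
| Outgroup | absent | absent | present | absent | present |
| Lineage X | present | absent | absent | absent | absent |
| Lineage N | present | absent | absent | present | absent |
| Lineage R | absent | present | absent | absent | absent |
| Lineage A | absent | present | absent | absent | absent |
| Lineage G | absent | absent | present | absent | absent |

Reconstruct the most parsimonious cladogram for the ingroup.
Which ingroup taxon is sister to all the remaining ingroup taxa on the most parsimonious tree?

Character polarity is set by the outgroup: the derived state is whichever differs from the outgroup's state, so for III, V the derived state is 'absent', and for the remaining characters it is 'present'.
I (derived state 'present') is shared by Lineage N and Lineage X — a synapomorphy uniting that clade.
II (derived state 'present') is shared by Lineage A and Lineage R — a synapomorphy uniting that clade.
Only Lineage A, Lineage N, Lineage R, and Lineage X show the derived state 'absent' for III, supporting them as a clade.
IV: derived state 'present' in Lineage N only — an autapomorphy, so it tells us nothing about relationships among taxa.
V (derived state 'absent') is shared by all ingroup taxa — unites the whole ingroup.
Most parsimonious ingroup topology: (((Lineage X,Lineage N),(Lineage R,Lineage A)),Lineage G).
Lineage G is sister to the clade containing all other ingroup taxa, so it is the earliest-diverging (most basal) ingroup lineage.

Lineage G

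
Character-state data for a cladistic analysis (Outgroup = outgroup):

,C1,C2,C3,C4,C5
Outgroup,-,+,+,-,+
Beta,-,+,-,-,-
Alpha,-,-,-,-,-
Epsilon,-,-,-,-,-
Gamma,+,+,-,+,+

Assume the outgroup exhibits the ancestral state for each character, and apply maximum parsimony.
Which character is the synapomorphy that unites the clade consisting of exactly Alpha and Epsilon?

C2

Character polarity is set by the outgroup: the derived state is whichever differs from the outgroup's state, so for C2, C3, C5 the derived state is '-', and for the remaining characters it is '+'.
C1 (derived state '+') is unique to Gamma (autapomorphy; uninformative for grouping).
C2 (derived state '-') is shared by Alpha and Epsilon — a synapomorphy uniting that clade.
C3 (derived state '-') is shared by all ingroup taxa — unites the whole ingroup.
C4 (derived state '+') is unique to Gamma (autapomorphy; uninformative for grouping).
C5 (derived state '-') is shared by Alpha, Beta, and Epsilon — a synapomorphy uniting that clade.
Most parsimonious ingroup topology: ((Beta,(Alpha,Epsilon)),Gamma).
The clade {Alpha, Epsilon} is supported by C2: its derived state '-' occurs in exactly those taxa and in no other taxon (including the outgroup).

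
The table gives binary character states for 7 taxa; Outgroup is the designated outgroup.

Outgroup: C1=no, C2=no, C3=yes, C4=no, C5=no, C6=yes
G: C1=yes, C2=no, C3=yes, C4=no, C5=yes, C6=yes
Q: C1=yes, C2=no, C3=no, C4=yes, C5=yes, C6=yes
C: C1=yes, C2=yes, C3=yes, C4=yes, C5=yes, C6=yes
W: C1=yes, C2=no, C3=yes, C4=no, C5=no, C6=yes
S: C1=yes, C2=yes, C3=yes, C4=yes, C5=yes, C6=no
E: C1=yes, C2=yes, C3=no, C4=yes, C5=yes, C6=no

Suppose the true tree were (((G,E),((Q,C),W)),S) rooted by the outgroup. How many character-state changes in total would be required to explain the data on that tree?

Map each character onto (((G,E),((Q,C),W)),S) (rooted by Outgroup) and count the minimum state changes it requires (Fitch parsimony):
C1: 1; C2: 3; C3: 2; C4: 3; C5: 2; C6: 2.
Total tree length = 13.

13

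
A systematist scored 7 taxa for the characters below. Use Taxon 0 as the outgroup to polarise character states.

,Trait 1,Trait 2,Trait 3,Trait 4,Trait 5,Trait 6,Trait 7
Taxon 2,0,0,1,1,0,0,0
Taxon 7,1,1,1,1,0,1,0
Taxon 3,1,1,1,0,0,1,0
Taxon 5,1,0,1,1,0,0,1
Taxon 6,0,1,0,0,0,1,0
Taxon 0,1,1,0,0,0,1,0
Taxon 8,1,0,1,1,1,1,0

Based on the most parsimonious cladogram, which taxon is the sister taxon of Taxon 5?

Character polarity is set by the outgroup: the derived state is whichever differs from the outgroup's state, so for Trait 1, Trait 2, Trait 6 the derived state is '0', and for the remaining characters it is '1'.
Trait 1 (state '0') occurs in Taxon 2 and Taxon 6 but conflicts with the nesting implied by the other characters — most parsimoniously interpreted as homoplasy.
Trait 2: derived state '0' in Taxon 2, Taxon 5, and Taxon 8 only — synapomorphy for {Taxon 2, Taxon 5, Taxon 8}.
Only Taxon 2, Taxon 3, Taxon 5, Taxon 7, and Taxon 8 show the derived state '1' for Trait 3, supporting them as a clade.
Trait 4 (derived state '1') is shared by Taxon 2, Taxon 5, Taxon 7, and Taxon 8 — a synapomorphy uniting that clade.
Trait 5: derived state '1' in Taxon 8 only — an autapomorphy, so it tells us nothing about relationships among taxa.
Only Taxon 2 and Taxon 5 show the derived state '0' for Trait 6, supporting them as a clade.
Trait 7 (derived state '1') is unique to Taxon 5 (autapomorphy; uninformative for grouping).
Most parsimonious ingroup topology: ((Taxon 3,((Taxon 8,(Taxon 5,Taxon 2)),Taxon 7)),Taxon 6).
Taxon 5 and Taxon 2 form a cherry on this tree, so they are sister taxa.

Taxon 2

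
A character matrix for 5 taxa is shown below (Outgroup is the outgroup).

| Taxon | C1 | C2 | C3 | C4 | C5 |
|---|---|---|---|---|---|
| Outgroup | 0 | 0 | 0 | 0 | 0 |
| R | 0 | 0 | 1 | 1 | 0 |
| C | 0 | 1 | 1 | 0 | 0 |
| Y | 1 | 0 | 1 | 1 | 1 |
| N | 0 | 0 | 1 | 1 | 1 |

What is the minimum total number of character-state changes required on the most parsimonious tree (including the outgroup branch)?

The outgroup has state '0' for every character, so '1' is the derived state throughout.
C1: derived state '1' in Y only — an autapomorphy, so it tells us nothing about relationships among taxa.
C2: derived state '1' in C only — an autapomorphy, so it tells us nothing about relationships among taxa.
C3 (derived state '1') is shared by all ingroup taxa — unites the whole ingroup.
C4: derived state '1' in N, R, and Y only — synapomorphy for {N, R, Y}.
C5: derived state '1' in N and Y only — synapomorphy for {N, Y}.
Most parsimonious ingroup topology: ((R,(N,Y)),C).
Changes per character on this tree: C1: 1; C2: 1; C3: 1; C4: 1; C5: 1.
Total = 5.

5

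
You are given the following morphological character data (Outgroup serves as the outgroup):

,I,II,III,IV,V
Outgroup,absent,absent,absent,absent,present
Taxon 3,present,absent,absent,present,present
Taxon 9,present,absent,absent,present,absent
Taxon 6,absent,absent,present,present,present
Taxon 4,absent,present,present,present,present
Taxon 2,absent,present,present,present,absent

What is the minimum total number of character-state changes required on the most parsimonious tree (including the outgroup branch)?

6

Character polarity is set by the outgroup: the derived state is whichever differs from the outgroup's state, so for V the derived state is 'absent', and for the remaining characters it is 'present'.
I: derived state 'present' in Taxon 3 and Taxon 9 only — synapomorphy for {Taxon 3, Taxon 9}.
II: derived state 'present' in Taxon 2 and Taxon 4 only — synapomorphy for {Taxon 2, Taxon 4}.
III (derived state 'present') is shared by Taxon 2, Taxon 4, and Taxon 6 — a synapomorphy uniting that clade.
All ingroup taxa share the derived state 'present' for IV; it defines the ingroup but does not resolve relationships within it.
V groups Taxon 2 and Taxon 9, which is incompatible with the clades supported by the remaining characters; treating it as convergent (homoplasy) costs fewer steps than any alternative tree.
Most parsimonious ingroup topology: ((Taxon 3,Taxon 9),(Taxon 6,(Taxon 4,Taxon 2))).
Changes per character on this tree: I: 1; II: 1; III: 1; IV: 1; V: 2.
Total = 6.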